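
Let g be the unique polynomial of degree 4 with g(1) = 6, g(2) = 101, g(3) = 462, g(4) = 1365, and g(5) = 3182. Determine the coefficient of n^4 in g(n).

4

Write g(n) = an^4 + bn^3 + cn^2 + dn + e. Substituting each data point gives a linear system:
  a + b + c + d + e = 6
  16a + 8b + 4c + 2d + e = 101
  81a + 27b + 9c + 3d + e = 462
  256a + 64b + 16c + 4d + e = 1365
  625a + 125b + 25c + 5d + e = 3182
Solving the system yields a = 4, b = 6, c = -3, d = 2, e = -3.
So g(n) = 4n^4 + 6n^3 - 3n^2 + 2n - 3.
The leading coefficient is 4.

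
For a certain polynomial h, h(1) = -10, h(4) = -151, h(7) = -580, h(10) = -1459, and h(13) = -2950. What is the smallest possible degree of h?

Forward differences of the values at x = 1, 4, 7, 10, 13:
  h  : -10  -151  -580  -1459  -2950
  Δ  : -141  -429  -879  -1491
  Δ^2: -288  -450  -612
  Δ^3: -162  -162
  Δ^4: 0
The third differences are constant (-162) and nonzero, while all higher differences vanish, so the minimal degree is 3.

3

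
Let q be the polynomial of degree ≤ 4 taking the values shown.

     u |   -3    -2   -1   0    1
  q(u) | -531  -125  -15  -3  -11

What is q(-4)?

Write q(u) = au^4 + bu^3 + cu^2 + du + e. Substituting each data point gives a linear system:
  81a - 27b + 9c - 3d + e = -531
  16a - 8b + 4c - 2d + e = -125
  a - b + c - d + e = -15
  e = -3
  a + b + c + d + e = -11
Solving the system yields a = -5, b = 3, c = -5, d = -1, e = -3.
So q(u) = -5u^4 + 3u^3 - 5u^2 - u - 3.
Then q(-4) = -1551.

-1551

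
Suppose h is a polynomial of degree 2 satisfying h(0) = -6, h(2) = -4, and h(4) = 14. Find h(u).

h(u) = 2u^2 - 3u - 6

Write h(u) = au^2 + bu + c. Substituting each data point gives a linear system:
  c = -6
  4a + 2b + c = -4
  16a + 4b + c = 14
Solving the system yields a = 2, b = -3, c = -6.
So h(u) = 2u^2 - 3u - 6.
Check: h(4) = 14. ✓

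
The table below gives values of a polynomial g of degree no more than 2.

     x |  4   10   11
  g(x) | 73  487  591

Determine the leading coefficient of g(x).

5

Write g(x) = ax^2 + bx + c. Substituting each data point gives a linear system:
  16a + 4b + c = 73
  100a + 10b + c = 487
  121a + 11b + c = 591
Solving the system yields a = 5, b = -1, c = -3.
So g(x) = 5x^2 - x - 3.
The leading coefficient is 5.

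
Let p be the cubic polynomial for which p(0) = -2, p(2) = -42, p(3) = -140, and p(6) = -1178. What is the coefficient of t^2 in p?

Write p(t) = at^3 + bt^2 + ct + d. Substituting each data point gives a linear system:
  d = -2
  8a + 4b + 2c + d = -42
  27a + 9b + 3c + d = -140
  216a + 36b + 6c + d = -1178
Solving the system yields a = -6, b = 4, c = -4, d = -2.
So p(t) = -6t³ + 4t² - 4t - 2.
The coefficient of t^2 is 4.

4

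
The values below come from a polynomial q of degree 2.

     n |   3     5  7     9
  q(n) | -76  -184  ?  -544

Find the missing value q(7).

-340

The 3 known points determine the degree-2 polynomial uniquely.
Write q(n) = an^2 + bn + c. Substituting each data point gives a linear system:
  9a + 3b + c = -76
  25a + 5b + c = -184
  81a + 9b + c = -544
Solving the system yields a = -6, b = -6, c = -4.
So q(n) = -6n^2 - 6n - 4.
Then q(7) = -340.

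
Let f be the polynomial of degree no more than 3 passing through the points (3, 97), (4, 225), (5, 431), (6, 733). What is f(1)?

Using the Lagrange interpolation formula with nodes 3, 4, 5, 6:
  L_0(u) = (u - 4)(u - 5)(u - 6) / -6
  L_1(u) = (u - 3)(u - 5)(u - 6) / 2
  L_2(u) = (u - 3)(u - 4)(u - 6) / -2
  L_3(u) = (u - 3)(u - 4)(u - 5) / 6
Then f(u) = 97·L_0(u) + 225·L_1(u) + 431·L_2(u) + 733·L_3(u).
Expanding and collecting terms gives f(u) = 3u^3 + 3u^2 - 4u + 1.
Evaluating at u = 1: f(1) = 3.

3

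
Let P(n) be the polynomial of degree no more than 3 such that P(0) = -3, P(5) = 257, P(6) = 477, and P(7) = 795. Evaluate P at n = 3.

39

Using the Lagrange interpolation formula with nodes 0, 5, 6, 7:
  L_0(n) = (n - 5)(n - 6)(n - 7) / -210
  L_1(n) = n(n - 6)(n - 7) / 10
  L_2(n) = n(n - 5)(n - 7) / -6
  L_3(n) = n(n - 5)(n - 6) / 14
Then P(n) = -3·L_0(n) + 257·L_1(n) + 477·L_2(n) + 795·L_3(n).
Expanding and collecting terms gives P(n) = 3n³ - 5n² + 2n - 3.
Evaluating at n = 3: P(3) = 39.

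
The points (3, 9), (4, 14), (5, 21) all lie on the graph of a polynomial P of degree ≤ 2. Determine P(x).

P(x) = x^2 - 2x + 6

Write P(x) = ax^2 + bx + c. Substituting each data point gives a linear system:
  9a + 3b + c = 9
  16a + 4b + c = 14
  25a + 5b + c = 21
Solving the system yields a = 1, b = -2, c = 6.
So P(x) = x² - 2x + 6.
Check: P(4) = 14. ✓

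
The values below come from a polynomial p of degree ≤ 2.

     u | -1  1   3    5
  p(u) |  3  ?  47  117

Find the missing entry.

The 3 known points determine the degree-2 polynomial uniquely.
Write p(u) = au^2 + bu + c. Substituting each data point gives a linear system:
  a - b + c = 3
  9a + 3b + c = 47
  25a + 5b + c = 117
Solving the system yields a = 4, b = 3, c = 2.
So p(u) = 4u² + 3u + 2.
Then p(1) = 9.

9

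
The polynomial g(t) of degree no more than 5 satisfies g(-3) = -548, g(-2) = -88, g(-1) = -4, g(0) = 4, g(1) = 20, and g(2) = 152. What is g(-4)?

-2140

Write g(t) = at^5 + bt^4 + ct^3 + dt^2 + et + k. Substituting each data point gives a linear system:
  -243a + 81b - 27c + 9d - 3e + k = -548
  -32a + 16b - 8c + 4d - 2e + k = -88
  -a + b - c + d - e + k = -4
  k = 4
  a + b + c + d + e + k = 20
  32a + 16b + 8c + 4d + 2e + k = 152
Solving the system yields a = 2, b = 1, c = 6, d = 3, e = 4, k = 4.
So g(t) = 2t⁵ + t⁴ + 6t³ + 3t² + 4t + 4.
Then g(-4) = -2140.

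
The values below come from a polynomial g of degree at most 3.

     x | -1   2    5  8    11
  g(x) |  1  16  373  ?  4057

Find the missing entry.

The 4 known points determine the degree-3 polynomial uniquely.
Write g(x) = ax^3 + bx^2 + cx + d. Substituting each data point gives a linear system:
  -a + b - c + d = 1
  8a + 4b + 2c + d = 16
  125a + 25b + 5c + d = 373
  1331a + 121b + 11c + d = 4057
Solving the system yields a = 3, b = 1, c = -5, d = -2.
So g(x) = 3x^3 + x^2 - 5x - 2.
Then g(8) = 1558.

1558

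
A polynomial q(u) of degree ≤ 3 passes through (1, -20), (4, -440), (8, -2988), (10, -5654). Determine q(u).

Write q(u) = au^3 + bu^2 + cu + d. Substituting each data point gives a linear system:
  a + b + c + d = -20
  64a + 16b + 4c + d = -440
  512a + 64b + 8c + d = -2988
  1000a + 100b + 10c + d = -5654
Solving the system yields a = -5, b = -6, c = -5, d = -4.
So q(u) = -5u^3 - 6u^2 - 5u - 4.
Check: q(8) = -2988. ✓

q(u) = -5u^3 - 6u^2 - 5u - 4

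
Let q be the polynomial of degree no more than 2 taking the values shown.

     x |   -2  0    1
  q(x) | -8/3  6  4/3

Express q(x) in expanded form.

Write q(x) = ax^2 + bx + c. Substituting each data point gives a linear system:
  4a - 2b + c = -8/3
  c = 6
  a + b + c = 4/3
Solving the system yields a = -3, b = -5/3, c = 6.
So q(x) = -3x² - (5/3)x + 6.
Check: q(1) = 4/3. ✓

q(x) = -3x^2 - (5/3)x + 6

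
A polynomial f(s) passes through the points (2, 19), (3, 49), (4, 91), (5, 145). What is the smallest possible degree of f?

Forward differences of the values at s = 2, 3, 4, 5:
  f  : 19  49  91  145
  Δ  : 30  42  54
  Δ^2: 12  12
  Δ^3: 0
The second differences are constant (12) and nonzero, while all higher differences vanish, so the minimal degree is 2.

2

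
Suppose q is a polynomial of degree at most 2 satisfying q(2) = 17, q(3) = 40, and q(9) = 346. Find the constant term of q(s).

-5

Write q(s) = as^2 + bs + c. Substituting each data point gives a linear system:
  4a + 2b + c = 17
  9a + 3b + c = 40
  81a + 9b + c = 346
Solving the system yields a = 4, b = 3, c = -5.
So q(s) = 4s^2 + 3s - 5.
The constant term is -5.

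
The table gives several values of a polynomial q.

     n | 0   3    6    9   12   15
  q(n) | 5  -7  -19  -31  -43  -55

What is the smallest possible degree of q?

Forward differences of the values at n = 0, 3, 6, 9, 12, 15:
  q  : 5  -7  -19  -31  -43  -55
  Δ  : -12  -12  -12  -12  -12
  Δ^2: 0  0  0  0
  Δ^3: 0  0  0
  Δ^4: 0  0
  Δ^5: 0
The first differences are constant (-12) and nonzero, while all higher differences vanish, so the minimal degree is 1.

1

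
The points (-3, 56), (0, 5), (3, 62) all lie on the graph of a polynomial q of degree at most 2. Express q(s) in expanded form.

q(s) = 6s^2 + s + 5

Using the Lagrange interpolation formula with nodes -3, 0, 3:
  L_0(s) = s(s - 3) / 18
  L_1(s) = (s + 3)(s - 3) / -9
  L_2(s) = (s + 3)s / 18
Then q(s) = 56·L_0(s) + 5·L_1(s) + 62·L_2(s).
Expanding and collecting terms gives q(s) = 6s^2 + s + 5.
Check: q(-3) = 56. ✓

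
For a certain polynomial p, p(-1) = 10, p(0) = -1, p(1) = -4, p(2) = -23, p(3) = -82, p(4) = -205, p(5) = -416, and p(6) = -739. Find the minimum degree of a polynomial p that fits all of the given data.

Forward differences of the values at n = -1, 0, 1, 2, 3, 4, 5, 6:
  p  : 10  -1  -4  -23  -82  -205  -416  -739
  Δ  : -11  -3  -19  -59  -123  -211  -323
  Δ^2: 8  -16  -40  -64  -88  -112
  Δ^3: -24  -24  -24  -24  -24
  Δ^4: 0  0  0  0
  Δ^5: 0  0  0
  Δ^6: 0  0
  Δ^7: 0
The third differences are constant (-24) and nonzero, while all higher differences vanish, so the minimal degree is 3.

3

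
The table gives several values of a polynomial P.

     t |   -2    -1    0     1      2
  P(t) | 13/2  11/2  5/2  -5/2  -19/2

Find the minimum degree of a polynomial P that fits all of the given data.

2

Forward differences of the values at t = -2, -1, 0, 1, 2:
  P  : 13/2  11/2  5/2  -5/2  -19/2
  Δ  : -1  -3  -5  -7
  Δ^2: -2  -2  -2
  Δ^3: 0  0
  Δ^4: 0
The second differences are constant (-2) and nonzero, while all higher differences vanish, so the minimal degree is 2.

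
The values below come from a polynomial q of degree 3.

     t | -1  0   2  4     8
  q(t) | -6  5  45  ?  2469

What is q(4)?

309

The 4 known points determine the degree-3 polynomial uniquely.
Write q(t) = at^3 + bt^2 + ct + d. Substituting each data point gives a linear system:
  -a + b - c + d = -6
  d = 5
  8a + 4b + 2c + d = 45
  512a + 64b + 8c + d = 2469
Solving the system yields a = 5, b = -2, c = 4, d = 5.
So q(t) = 5t^3 - 2t^2 + 4t + 5.
Then q(4) = 309.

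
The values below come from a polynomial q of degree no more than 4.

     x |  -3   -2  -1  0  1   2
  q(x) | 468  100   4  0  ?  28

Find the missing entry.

4

On equispaced nodes a degree-4 polynomial has vanishing fifth forward difference, so
  - q(-3) + 5·q(-2) - 10·q(-1) + 10·q(0) - 5·q(1) + q(2) = 0.
Substituting the known values and solving for q(1):
  -5·q(1) = -20
  q(1) = 4.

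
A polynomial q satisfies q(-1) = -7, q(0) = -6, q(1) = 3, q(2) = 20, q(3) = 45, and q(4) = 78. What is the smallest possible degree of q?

Forward differences of the values at n = -1, 0, 1, 2, 3, 4:
  q  : -7  -6  3  20  45  78
  Δ  : 1  9  17  25  33
  Δ^2: 8  8  8  8
  Δ^3: 0  0  0
  Δ^4: 0  0
  Δ^5: 0
The second differences are constant (8) and nonzero, while all higher differences vanish, so the minimal degree is 2.

2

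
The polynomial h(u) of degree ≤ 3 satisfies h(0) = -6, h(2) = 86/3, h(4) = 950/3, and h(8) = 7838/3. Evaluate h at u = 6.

1098

Write h(u) = au^3 + bu^2 + cu + d. Substituting each data point gives a linear system:
  d = -6
  8a + 4b + 2c + d = 86/3
  64a + 16b + 4c + d = 950/3
  512a + 64b + 8c + d = 7838/3
Solving the system yields a = 5, b = 5/3, c = -6, d = -6.
So h(u) = 5u^3 + (5/3)u^2 - 6u - 6.
Then h(6) = 1098.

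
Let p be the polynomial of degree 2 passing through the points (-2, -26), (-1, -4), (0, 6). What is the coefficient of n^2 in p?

-6

Write p(n) = an^2 + bn + c. Substituting each data point gives a linear system:
  4a - 2b + c = -26
  a - b + c = -4
  c = 6
Solving the system yields a = -6, b = 4, c = 6.
So p(n) = -6n^2 + 4n + 6.
The leading coefficient is -6.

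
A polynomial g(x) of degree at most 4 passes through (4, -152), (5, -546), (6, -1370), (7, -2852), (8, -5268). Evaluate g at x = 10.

-14246

Write g(x) = ax^4 + bx^3 + cx^2 + dx + e. Substituting each data point gives a linear system:
  256a + 64b + 16c + 4d + e = -152
  625a + 125b + 25c + 5d + e = -546
  1296a + 216b + 36c + 6d + e = -1370
  2401a + 343b + 49c + 7d + e = -2852
  4096a + 512b + 64c + 8d + e = -5268
Solving the system yields a = -2, b = 6, c = -3, d = 5, e = 4.
So g(x) = -2x^4 + 6x^3 - 3x^2 + 5x + 4.
Then g(10) = -14246.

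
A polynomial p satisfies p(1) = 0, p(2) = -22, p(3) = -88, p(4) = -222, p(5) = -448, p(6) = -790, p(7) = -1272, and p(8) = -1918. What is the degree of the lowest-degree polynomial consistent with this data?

Forward differences of the values at x = 1, 2, 3, 4, 5, 6, 7, 8:
  p  : 0  -22  -88  -222  -448  -790  -1272  -1918
  Δ  : -22  -66  -134  -226  -342  -482  -646
  Δ^2: -44  -68  -92  -116  -140  -164
  Δ^3: -24  -24  -24  -24  -24
  Δ^4: 0  0  0  0
  Δ^5: 0  0  0
  Δ^6: 0  0
  Δ^7: 0
The third differences are constant (-24) and nonzero, while all higher differences vanish, so the minimal degree is 3.

3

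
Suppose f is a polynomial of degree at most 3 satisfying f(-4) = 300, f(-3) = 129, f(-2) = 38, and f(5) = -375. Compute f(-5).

Write f(s) = as^3 + bs^2 + cs + d. Substituting each data point gives a linear system:
  -64a + 16b - 4c + d = 300
  -27a + 9b - 3c + d = 129
  -8a + 4b - 2c + d = 38
  125a + 25b + 5c + d = -375
Solving the system yields a = -4, b = 4, c = 5, d = 0.
So f(s) = -4s^3 + 4s^2 + 5s.
Then f(-5) = 575.

575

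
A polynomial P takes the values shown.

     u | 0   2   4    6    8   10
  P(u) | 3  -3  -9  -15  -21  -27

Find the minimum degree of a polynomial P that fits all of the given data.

Forward differences of the values at u = 0, 2, 4, 6, 8, 10:
  P  : 3  -3  -9  -15  -21  -27
  Δ  : -6  -6  -6  -6  -6
  Δ^2: 0  0  0  0
  Δ^3: 0  0  0
  Δ^4: 0  0
  Δ^5: 0
The first differences are constant (-6) and nonzero, while all higher differences vanish, so the minimal degree is 1.

1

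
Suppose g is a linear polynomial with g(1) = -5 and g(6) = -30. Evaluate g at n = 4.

Using the Lagrange interpolation formula with nodes 1, 6:
  L_0(n) = (n - 6) / -5
  L_1(n) = (n - 1) / 5
Then g(n) = -5·L_0(n) - 30·L_1(n).
Expanding and collecting terms gives g(n) = -5n.
Evaluating at n = 4: g(4) = -20.

-20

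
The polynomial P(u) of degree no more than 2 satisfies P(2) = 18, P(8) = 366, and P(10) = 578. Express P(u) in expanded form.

P(u) = 6u^2 - 2u - 2

Write P(u) = au^2 + bu + c. Substituting each data point gives a linear system:
  4a + 2b + c = 18
  64a + 8b + c = 366
  100a + 10b + c = 578
Solving the system yields a = 6, b = -2, c = -2.
So P(u) = 6u^2 - 2u - 2.
Check: P(2) = 18. ✓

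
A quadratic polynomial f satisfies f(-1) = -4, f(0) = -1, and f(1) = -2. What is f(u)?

Write f(u) = au^2 + bu + c. Substituting each data point gives a linear system:
  a - b + c = -4
  c = -1
  a + b + c = -2
Solving the system yields a = -2, b = 1, c = -1.
So f(u) = -2u^2 + u - 1.
Check: f(-1) = -4. ✓

f(u) = -2u^2 + u - 1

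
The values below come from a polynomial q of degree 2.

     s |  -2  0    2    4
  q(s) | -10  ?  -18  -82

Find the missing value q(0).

The 3 known points determine the degree-2 polynomial uniquely.
Write q(s) = as^2 + bs + c. Substituting each data point gives a linear system:
  4a - 2b + c = -10
  4a + 2b + c = -18
  16a + 4b + c = -82
Solving the system yields a = -5, b = -2, c = 6.
So q(s) = -5s^2 - 2s + 6.
Then q(0) = 6.

6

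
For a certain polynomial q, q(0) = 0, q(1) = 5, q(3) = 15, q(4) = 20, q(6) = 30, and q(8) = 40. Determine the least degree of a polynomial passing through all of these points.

Divided differences on the nodes 0, 1, 3, 4, 6, 8:
  order 0: 0  5  15  20  30  40
  order 1: 5  5  5  5  5
  order 2: 0  0  0  0
  order 3: 0  0  0
  order 4: 0  0
  order 5: 0
The order-1 divided differences are all 5 (nonzero) and every higher order vanishes, so the data lies on a polynomial of degree exactly 1.

1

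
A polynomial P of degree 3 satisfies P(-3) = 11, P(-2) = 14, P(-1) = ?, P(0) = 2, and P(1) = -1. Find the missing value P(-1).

9

The 4 known points determine the degree-3 polynomial uniquely.
Write P(u) = au^3 + bu^2 + cu + d. Substituting each data point gives a linear system:
  -27a + 9b - 3c + d = 11
  -8a + 4b - 2c + d = 14
  d = 2
  a + b + c + d = -1
Solving the system yields a = 1, b = 2, c = -6, d = 2.
So P(u) = u^3 + 2u^2 - 6u + 2.
Then P(-1) = 9.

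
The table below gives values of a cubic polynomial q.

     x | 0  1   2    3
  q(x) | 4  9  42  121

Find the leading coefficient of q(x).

3

Write q(x) = ax^3 + bx^2 + cx + d. Substituting each data point gives a linear system:
  d = 4
  a + b + c + d = 9
  8a + 4b + 2c + d = 42
  27a + 9b + 3c + d = 121
Solving the system yields a = 3, b = 5, c = -3, d = 4.
So q(x) = 3x^3 + 5x^2 - 3x + 4.
The leading coefficient is 3.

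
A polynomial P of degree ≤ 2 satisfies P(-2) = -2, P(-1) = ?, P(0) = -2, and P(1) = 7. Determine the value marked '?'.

-5

The 3 known points determine the degree-2 polynomial uniquely.
Write P(t) = at^2 + bt + c. Substituting each data point gives a linear system:
  4a - 2b + c = -2
  c = -2
  a + b + c = 7
Solving the system yields a = 3, b = 6, c = -2.
So P(t) = 3t² + 6t - 2.
Then P(-1) = -5.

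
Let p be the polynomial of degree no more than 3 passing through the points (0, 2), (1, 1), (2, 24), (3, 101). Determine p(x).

Using the Lagrange interpolation formula with nodes 0, 1, 2, 3:
  L_0(x) = (x - 1)(x - 2)(x - 3) / -6
  L_1(x) = x(x - 2)(x - 3) / 2
  L_2(x) = x(x - 1)(x - 3) / -2
  L_3(x) = x(x - 1)(x - 2) / 6
Then p(x) = 2·L_0(x) + 1·L_1(x) + 24·L_2(x) + 101·L_3(x).
Expanding and collecting terms gives p(x) = 5x^3 - 3x^2 - 3x + 2.
Check: p(2) = 24. ✓

p(x) = 5x^3 - 3x^2 - 3x + 2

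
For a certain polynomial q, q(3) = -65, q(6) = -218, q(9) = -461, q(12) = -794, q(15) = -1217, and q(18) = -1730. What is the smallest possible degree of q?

Forward differences of the values at t = 3, 6, 9, 12, 15, 18:
  q  : -65  -218  -461  -794  -1217  -1730
  Δ  : -153  -243  -333  -423  -513
  Δ^2: -90  -90  -90  -90
  Δ^3: 0  0  0
  Δ^4: 0  0
  Δ^5: 0
The second differences are constant (-90) and nonzero, while all higher differences vanish, so the minimal degree is 2.

2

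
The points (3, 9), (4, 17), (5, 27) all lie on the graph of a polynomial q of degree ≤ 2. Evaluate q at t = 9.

87

Write q(t) = at^2 + bt + c. Substituting each data point gives a linear system:
  9a + 3b + c = 9
  16a + 4b + c = 17
  25a + 5b + c = 27
Solving the system yields a = 1, b = 1, c = -3.
So q(t) = t² + t - 3.
Then q(9) = 87.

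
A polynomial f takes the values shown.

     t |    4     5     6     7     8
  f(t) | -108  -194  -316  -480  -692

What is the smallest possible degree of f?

3

Forward differences of the values at t = 4, 5, 6, 7, 8:
  f  : -108  -194  -316  -480  -692
  Δ  : -86  -122  -164  -212
  Δ^2: -36  -42  -48
  Δ^3: -6  -6
  Δ^4: 0
The third differences are constant (-6) and nonzero, while all higher differences vanish, so the minimal degree is 3.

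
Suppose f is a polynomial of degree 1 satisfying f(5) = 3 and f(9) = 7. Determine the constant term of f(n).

Write f(n) = an + b. Substituting each data point gives a linear system:
  5a + b = 3
  9a + b = 7
Solving the system yields a = 1, b = -2.
So f(n) = n - 2.
The constant term is -2.

-2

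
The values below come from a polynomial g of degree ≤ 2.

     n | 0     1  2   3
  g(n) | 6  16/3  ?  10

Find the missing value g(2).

20/3

On equispaced nodes a degree-2 polynomial has vanishing third forward difference, so
  - g(0) + 3·g(1) - 3·g(2) + g(3) = 0.
Substituting the known values and solving for g(2):
  -3·g(2) = -20
  g(2) = 20/3.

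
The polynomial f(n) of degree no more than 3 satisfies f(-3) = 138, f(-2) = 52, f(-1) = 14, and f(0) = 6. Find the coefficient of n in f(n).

Write f(n) = an^3 + bn^2 + cn + d. Substituting each data point gives a linear system:
  -27a + 9b - 3c + d = 138
  -8a + 4b - 2c + d = 52
  -a + b - c + d = 14
  d = 6
Solving the system yields a = -3, b = 6, c = 1, d = 6.
So f(n) = -3n^3 + 6n^2 + n + 6.
The coefficient of n is 1.

1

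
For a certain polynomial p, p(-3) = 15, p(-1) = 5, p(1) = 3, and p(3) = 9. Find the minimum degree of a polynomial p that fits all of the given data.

Forward differences of the values at s = -3, -1, 1, 3:
  p  : 15  5  3  9
  Δ  : -10  -2  6
  Δ^2: 8  8
  Δ^3: 0
The second differences are constant (8) and nonzero, while all higher differences vanish, so the minimal degree is 2.

2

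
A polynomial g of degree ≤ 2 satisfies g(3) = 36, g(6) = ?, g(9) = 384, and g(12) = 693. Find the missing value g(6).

165

On equispaced nodes a degree-2 polynomial has vanishing third forward difference, so
  - g(3) + 3·g(6) - 3·g(9) + g(12) = 0.
Substituting the known values and solving for g(6):
  3·g(6) = 495
  g(6) = 165.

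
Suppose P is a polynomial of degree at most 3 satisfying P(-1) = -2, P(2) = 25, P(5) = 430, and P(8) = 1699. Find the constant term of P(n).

Write P(n) = an^3 + bn^2 + cn + d. Substituting each data point gives a linear system:
  -a + b - c + d = -2
  8a + 4b + 2c + d = 25
  125a + 25b + 5c + d = 430
  512a + 64b + 8c + d = 1699
Solving the system yields a = 3, b = 3, c = -3, d = -5.
So P(n) = 3n^3 + 3n^2 - 3n - 5.
The constant term is -5.

-5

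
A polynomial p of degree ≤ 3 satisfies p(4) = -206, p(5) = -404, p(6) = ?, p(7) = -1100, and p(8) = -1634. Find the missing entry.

-696

On equispaced nodes a degree-3 polynomial has vanishing fourth forward difference, so
  p(4) - 4·p(5) + 6·p(6) - 4·p(7) + p(8) = 0.
Substituting the known values and solving for p(6):
  6·p(6) = -4176
  p(6) = -696.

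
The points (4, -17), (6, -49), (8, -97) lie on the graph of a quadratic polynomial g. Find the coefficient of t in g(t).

Write g(t) = at^2 + bt + c. Substituting each data point gives a linear system:
  16a + 4b + c = -17
  36a + 6b + c = -49
  64a + 8b + c = -97
Solving the system yields a = -2, b = 4, c = -1.
So g(t) = -2t^2 + 4t - 1.
The coefficient of t is 4.

4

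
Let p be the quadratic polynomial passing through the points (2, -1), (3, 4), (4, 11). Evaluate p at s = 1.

-4

Forward differences of the values at s = 2, 3, 4:
  p  : -1  4  11
  Δ  : 5  7
  Δ^2: 2
The second differences are constant, confirming degree 2.
Interpolating (Newton forward form) and evaluating at s = 1 gives p(1) = -4.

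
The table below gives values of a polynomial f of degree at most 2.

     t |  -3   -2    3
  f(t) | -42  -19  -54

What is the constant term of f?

-3

Write f(t) = at^2 + bt + c. Substituting each data point gives a linear system:
  9a - 3b + c = -42
  4a - 2b + c = -19
  9a + 3b + c = -54
Solving the system yields a = -5, b = -2, c = -3.
So f(t) = -5t² - 2t - 3.
The constant term is -3.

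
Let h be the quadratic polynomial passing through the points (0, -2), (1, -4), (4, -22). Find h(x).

Write h(x) = ax^2 + bx + c. Substituting each data point gives a linear system:
  c = -2
  a + b + c = -4
  16a + 4b + c = -22
Solving the system yields a = -1, b = -1, c = -2.
So h(x) = -x^2 - x - 2.
Check: h(1) = -4. ✓

h(x) = -x^2 - x - 2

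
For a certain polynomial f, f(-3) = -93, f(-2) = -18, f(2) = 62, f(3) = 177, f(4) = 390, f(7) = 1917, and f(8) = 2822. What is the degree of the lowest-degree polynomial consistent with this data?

Divided differences on the nodes -3, -2, 2, 3, 4, 7, 8:
  order 0: -93  -18  62  177  390  1917  2822
  order 1: 75  20  115  213  509  905
  order 2: -11  19  49  74  99
  order 3: 5  5  5  5
  order 4: 0  0  0
  order 5: 0  0
  order 6: 0
The order-3 divided differences are all 5 (nonzero) and every higher order vanishes, so the data lies on a polynomial of degree exactly 3.

3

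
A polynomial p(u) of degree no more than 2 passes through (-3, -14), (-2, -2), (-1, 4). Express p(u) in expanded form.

p(u) = -3u^2 - 3u + 4

Write p(u) = au^2 + bu + c. Substituting each data point gives a linear system:
  9a - 3b + c = -14
  4a - 2b + c = -2
  a - b + c = 4
Solving the system yields a = -3, b = -3, c = 4.
So p(u) = -3u² - 3u + 4.
Check: p(-2) = -2. ✓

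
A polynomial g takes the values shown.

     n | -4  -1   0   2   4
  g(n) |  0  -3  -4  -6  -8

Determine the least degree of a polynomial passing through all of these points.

1

Divided differences on the nodes -4, -1, 0, 2, 4:
  order 0: 0  -3  -4  -6  -8
  order 1: -1  -1  -1  -1
  order 2: 0  0  0
  order 3: 0  0
  order 4: 0
The order-1 divided differences are all -1 (nonzero) and every higher order vanishes, so the data lies on a polynomial of degree exactly 1.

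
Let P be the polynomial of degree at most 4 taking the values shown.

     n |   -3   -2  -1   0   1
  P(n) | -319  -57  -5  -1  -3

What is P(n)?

Write P(n) = an^4 + bn^3 + cn^2 + dn + e. Substituting each data point gives a linear system:
  81a - 27b + 9c - 3d + e = -319
  16a - 8b + 4c - 2d + e = -57
  a - b + c - d + e = -5
  e = -1
  a + b + c + d + e = -3
Solving the system yields a = -5, b = -3, c = 2, d = 4, e = -1.
So P(n) = -5n^4 - 3n^3 + 2n^2 + 4n - 1.
Check: P(0) = -1. ✓

P(n) = -5n^4 - 3n^3 + 2n^2 + 4n - 1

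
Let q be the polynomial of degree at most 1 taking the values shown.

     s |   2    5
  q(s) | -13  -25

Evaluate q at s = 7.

Using the Lagrange interpolation formula with nodes 2, 5:
  L_0(s) = (s - 5) / -3
  L_1(s) = (s - 2) / 3
Then q(s) = -13·L_0(s) - 25·L_1(s).
Expanding and collecting terms gives q(s) = -4s - 5.
Evaluating at s = 7: q(7) = -33.

-33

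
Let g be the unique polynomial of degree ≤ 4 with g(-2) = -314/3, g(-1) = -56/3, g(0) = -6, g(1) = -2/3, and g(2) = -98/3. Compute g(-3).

Forward differences of the values at t = -2, -1, 0, 1, 2:
  g  : -314/3  -56/3  -6  -2/3  -98/3
  Δ  : 86  38/3  16/3  -32
  Δ^2: -220/3  -22/3  -112/3
  Δ^3: 66  -30
  Δ^4: -96
The fourth differences are constant, confirming degree 4.
Interpolating (Newton forward form) and evaluating at t = -3 gives g(-3) = -426.

-426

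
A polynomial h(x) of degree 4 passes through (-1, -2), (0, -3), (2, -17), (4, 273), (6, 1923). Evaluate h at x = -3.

168

Using the Lagrange interpolation formula with nodes -1, 0, 2, 4, 6:
  L_0(x) = x(x - 2)(x - 4)(x - 6) / 105
  L_1(x) = (x + 1)(x - 2)(x - 4)(x - 6) / -48
  L_2(x) = (x + 1)x(x - 4)(x - 6) / 48
  L_3(x) = (x + 1)x(x - 2)(x - 6) / -80
  L_4(x) = (x + 1)x(x - 2)(x - 4) / 336
Then h(x) = -2·L_0(x) - 3·L_1(x) - 17·L_2(x) + 273·L_3(x) + 1923·L_4(x).
Expanding and collecting terms gives h(x) = 2x^4 - 2x^3 - 6x^2 - 3x - 3.
Evaluating at x = -3: h(-3) = 168.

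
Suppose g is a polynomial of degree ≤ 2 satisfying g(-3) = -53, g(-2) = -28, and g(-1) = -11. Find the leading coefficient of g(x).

Write g(x) = ax^2 + bx + c. Substituting each data point gives a linear system:
  9a - 3b + c = -53
  4a - 2b + c = -28
  a - b + c = -11
Solving the system yields a = -4, b = 5, c = -2.
So g(x) = -4x^2 + 5x - 2.
The leading coefficient is -4.

-4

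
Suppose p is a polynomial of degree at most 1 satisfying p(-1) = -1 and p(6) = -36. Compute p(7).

Using the Lagrange interpolation formula with nodes -1, 6:
  L_0(s) = (s - 6) / -7
  L_1(s) = (s + 1) / 7
Then p(s) = -1·L_0(s) - 36·L_1(s).
Expanding and collecting terms gives p(s) = -5s - 6.
Evaluating at s = 7: p(7) = -41.

-41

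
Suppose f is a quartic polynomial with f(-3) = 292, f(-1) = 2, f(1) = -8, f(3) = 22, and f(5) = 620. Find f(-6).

3667

Forward differences of the values at n = -3, -1, 1, 3, 5:
  f  : 292  2  -8  22  620
  Δ  : -290  -10  30  598
  Δ^2: 280  40  568
  Δ^3: -240  528
  Δ^4: 768
The fourth differences are constant, confirming degree 4.
Interpolating (Newton forward form) and evaluating at n = -6 gives f(-6) = 3667.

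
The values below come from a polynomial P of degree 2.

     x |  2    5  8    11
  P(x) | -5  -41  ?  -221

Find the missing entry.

-113

The 3 known points determine the degree-2 polynomial uniquely.
Write P(x) = ax^2 + bx + c. Substituting each data point gives a linear system:
  4a + 2b + c = -5
  25a + 5b + c = -41
  121a + 11b + c = -221
Solving the system yields a = -2, b = 2, c = -1.
So P(x) = -2x^2 + 2x - 1.
Then P(8) = -113.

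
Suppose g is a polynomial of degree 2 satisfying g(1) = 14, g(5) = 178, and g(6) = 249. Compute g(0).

Write g(x) = ax^2 + bx + c. Substituting each data point gives a linear system:
  a + b + c = 14
  25a + 5b + c = 178
  36a + 6b + c = 249
Solving the system yields a = 6, b = 5, c = 3.
So g(x) = 6x² + 5x + 3.
Then g(0) = 3.

3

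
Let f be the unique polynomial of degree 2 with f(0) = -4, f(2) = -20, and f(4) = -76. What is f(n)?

f(n) = -5n^2 + 2n - 4

Write f(n) = an^2 + bn + c. Substituting each data point gives a linear system:
  c = -4
  4a + 2b + c = -20
  16a + 4b + c = -76
Solving the system yields a = -5, b = 2, c = -4.
So f(n) = -5n^2 + 2n - 4.
Check: f(0) = -4. ✓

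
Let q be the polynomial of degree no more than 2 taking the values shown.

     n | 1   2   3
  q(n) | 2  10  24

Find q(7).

Using the Lagrange interpolation formula with nodes 1, 2, 3:
  L_0(n) = (n - 2)(n - 3) / 2
  L_1(n) = (n - 1)(n - 3) / -1
  L_2(n) = (n - 1)(n - 2) / 2
Then q(n) = 2·L_0(n) + 10·L_1(n) + 24·L_2(n).
Expanding and collecting terms gives q(n) = 3n^2 - n.
Evaluating at n = 7: q(7) = 140.

140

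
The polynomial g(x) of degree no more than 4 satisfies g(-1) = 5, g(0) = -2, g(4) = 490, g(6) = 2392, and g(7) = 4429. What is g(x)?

g(x) = 2x^4 - 2x^3 + 6x^2 + 3x - 2

Write g(x) = ax^4 + bx^3 + cx^2 + dx + e. Substituting each data point gives a linear system:
  a - b + c - d + e = 5
  e = -2
  256a + 64b + 16c + 4d + e = 490
  1296a + 216b + 36c + 6d + e = 2392
  2401a + 343b + 49c + 7d + e = 4429
Solving the system yields a = 2, b = -2, c = 6, d = 3, e = -2.
So g(x) = 2x⁴ - 2x³ + 6x² + 3x - 2.
Check: g(6) = 2392. ✓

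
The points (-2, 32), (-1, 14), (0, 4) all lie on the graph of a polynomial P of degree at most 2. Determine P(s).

P(s) = 4s^2 - 6s + 4

Using the Lagrange interpolation formula with nodes -2, -1, 0:
  L_0(s) = (s + 1)s / 2
  L_1(s) = (s + 2)s / -1
  L_2(s) = (s + 2)(s + 1) / 2
Then P(s) = 32·L_0(s) + 14·L_1(s) + 4·L_2(s).
Expanding and collecting terms gives P(s) = 4s² - 6s + 4.
Check: P(-2) = 32. ✓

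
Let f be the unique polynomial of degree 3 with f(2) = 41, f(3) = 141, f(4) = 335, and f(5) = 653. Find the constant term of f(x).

3

Write f(x) = ax^3 + bx^2 + cx + d. Substituting each data point gives a linear system:
  8a + 4b + 2c + d = 41
  27a + 9b + 3c + d = 141
  64a + 16b + 4c + d = 335
  125a + 25b + 5c + d = 653
Solving the system yields a = 5, b = 2, c = -5, d = 3.
So f(x) = 5x^3 + 2x^2 - 5x + 3.
The constant term is 3.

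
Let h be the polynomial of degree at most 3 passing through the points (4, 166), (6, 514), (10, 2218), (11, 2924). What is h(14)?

Using the Lagrange interpolation formula with nodes 4, 6, 10, 11:
  L_0(x) = (x - 6)(x - 10)(x - 11) / -84
  L_1(x) = (x - 4)(x - 10)(x - 11) / 40
  L_2(x) = (x - 4)(x - 6)(x - 11) / -24
  L_3(x) = (x - 4)(x - 6)(x - 10) / 35
Then h(x) = 166·L_0(x) + 514·L_1(x) + 2218·L_2(x) + 2924·L_3(x).
Expanding and collecting terms gives h(x) = 2x^3 + 2x^2 + 2x - 2.
Evaluating at x = 14: h(14) = 5906.

5906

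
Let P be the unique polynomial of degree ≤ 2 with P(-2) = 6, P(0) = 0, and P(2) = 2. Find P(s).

P(s) = s^2 - s

Using the Lagrange interpolation formula with nodes -2, 0, 2:
  L_0(s) = s(s - 2) / 8
  L_1(s) = (s + 2)(s - 2) / -4
  L_2(s) = (s + 2)s / 8
Then P(s) = 6·L_0(s) + 0·L_1(s) + 2·L_2(s).
Expanding and collecting terms gives P(s) = s^2 - s.
Check: P(2) = 2. ✓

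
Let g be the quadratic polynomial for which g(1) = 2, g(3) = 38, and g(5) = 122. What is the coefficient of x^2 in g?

Write g(x) = ax^2 + bx + c. Substituting each data point gives a linear system:
  a + b + c = 2
  9a + 3b + c = 38
  25a + 5b + c = 122
Solving the system yields a = 6, b = -6, c = 2.
So g(x) = 6x^2 - 6x + 2.
The leading coefficient is 6.

6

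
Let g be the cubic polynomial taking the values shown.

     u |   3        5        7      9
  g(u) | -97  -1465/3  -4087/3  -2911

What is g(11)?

-15979/3

Write g(u) = au^3 + bu^2 + cu + d. Substituting each data point gives a linear system:
  27a + 9b + 3c + d = -97
  125a + 25b + 5c + d = -1465/3
  343a + 49b + 7c + d = -4087/3
  729a + 81b + 9c + d = -2911
Solving the system yields a = -4, b = -1/3, c = 3, d = 5.
So g(u) = -4u^3 - (1/3)u^2 + 3u + 5.
Then g(11) = -15979/3.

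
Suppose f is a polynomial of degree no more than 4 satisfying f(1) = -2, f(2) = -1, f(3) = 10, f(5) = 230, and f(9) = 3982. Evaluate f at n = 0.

-5

Write f(n) = an^4 + bn^3 + cn^2 + dn + e. Substituting each data point gives a linear system:
  a + b + c + d + e = -2
  16a + 8b + 4c + 2d + e = -1
  81a + 27b + 9c + 3d + e = 10
  625a + 125b + 25c + 5d + e = 230
  6561a + 729b + 81c + 9d + e = 3982
Solving the system yields a = 1, b = -4, c = 4, d = 2, e = -5.
So f(n) = n^4 - 4n^3 + 4n^2 + 2n - 5.
Then f(0) = -5.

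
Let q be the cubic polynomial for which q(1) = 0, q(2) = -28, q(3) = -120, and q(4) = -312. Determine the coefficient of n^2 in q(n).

Write q(n) = an^3 + bn^2 + cn + d. Substituting each data point gives a linear system:
  a + b + c + d = 0
  8a + 4b + 2c + d = -28
  27a + 9b + 3c + d = -120
  64a + 16b + 4c + d = -312
Solving the system yields a = -6, b = 4, c = 2, d = 0.
So q(n) = -6n³ + 4n² + 2n.
The coefficient of n^2 is 4.

4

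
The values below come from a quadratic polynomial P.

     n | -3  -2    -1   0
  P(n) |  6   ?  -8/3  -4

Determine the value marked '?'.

The 3 known points determine the degree-2 polynomial uniquely.
Write P(n) = an^2 + bn + c. Substituting each data point gives a linear system:
  9a - 3b + c = 6
  a - b + c = -8/3
  c = -4
Solving the system yields a = 1, b = -1/3, c = -4.
So P(n) = n^2 - (1/3)n - 4.
Then P(-2) = 2/3.

2/3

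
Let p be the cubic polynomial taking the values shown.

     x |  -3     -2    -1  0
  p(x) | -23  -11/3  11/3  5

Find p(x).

p(x) = x^3 + (1/3)x + 5

Write p(x) = ax^3 + bx^2 + cx + d. Substituting each data point gives a linear system:
  -27a + 9b - 3c + d = -23
  -8a + 4b - 2c + d = -11/3
  -a + b - c + d = 11/3
  d = 5
Solving the system yields a = 1, b = 0, c = 1/3, d = 5.
So p(x) = x^3 + (1/3)x + 5.
Check: p(0) = 5. ✓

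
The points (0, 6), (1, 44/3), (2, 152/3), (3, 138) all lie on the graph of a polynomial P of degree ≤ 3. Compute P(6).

Write P(u) = au^3 + bu^2 + cu + d. Substituting each data point gives a linear system:
  d = 6
  a + b + c + d = 44/3
  8a + 4b + 2c + d = 152/3
  27a + 9b + 3c + d = 138
Solving the system yields a = 4, b = 5/3, c = 3, d = 6.
So P(u) = 4u^3 + (5/3)u^2 + 3u + 6.
Then P(6) = 948.

948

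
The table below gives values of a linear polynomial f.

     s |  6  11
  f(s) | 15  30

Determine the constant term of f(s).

Write f(s) = as + b. Substituting each data point gives a linear system:
  6a + b = 15
  11a + b = 30
Solving the system yields a = 3, b = -3.
So f(s) = 3s - 3.
The constant term is -3.

-3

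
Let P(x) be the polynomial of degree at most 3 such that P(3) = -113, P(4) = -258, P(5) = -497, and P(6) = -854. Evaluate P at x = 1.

-9

Forward differences of the values at x = 3, 4, 5, 6:
  P  : -113  -258  -497  -854
  Δ  : -145  -239  -357
  Δ^2: -94  -118
  Δ^3: -24
The third differences are constant, confirming degree 3.
Interpolating (Newton forward form) and evaluating at x = 1 gives P(1) = -9.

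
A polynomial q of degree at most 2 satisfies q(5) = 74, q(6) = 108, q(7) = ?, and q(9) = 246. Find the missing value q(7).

148

The 3 known points determine the degree-2 polynomial uniquely.
Write q(n) = an^2 + bn + c. Substituting each data point gives a linear system:
  25a + 5b + c = 74
  36a + 6b + c = 108
  81a + 9b + c = 246
Solving the system yields a = 3, b = 1, c = -6.
So q(n) = 3n² + n - 6.
Then q(7) = 148.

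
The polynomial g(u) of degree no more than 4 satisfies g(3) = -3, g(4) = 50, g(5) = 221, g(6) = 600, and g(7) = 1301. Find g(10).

6836

Write g(u) = au^4 + bu^3 + cu^2 + du + e. Substituting each data point gives a linear system:
  81a + 27b + 9c + 3d + e = -3
  256a + 64b + 16c + 4d + e = 50
  625a + 125b + 25c + 5d + e = 221
  1296a + 216b + 36c + 6d + e = 600
  2401a + 343b + 49c + 7d + e = 1301
Solving the system yields a = 1, b = -3, c = -2, d = 3, e = 6.
So g(u) = u^4 - 3u^3 - 2u^2 + 3u + 6.
Then g(10) = 6836.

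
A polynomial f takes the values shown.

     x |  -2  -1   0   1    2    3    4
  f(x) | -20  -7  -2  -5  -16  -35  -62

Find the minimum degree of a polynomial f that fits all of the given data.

Forward differences of the values at x = -2, -1, 0, 1, 2, 3, 4:
  f  : -20  -7  -2  -5  -16  -35  -62
  Δ  : 13  5  -3  -11  -19  -27
  Δ^2: -8  -8  -8  -8  -8
  Δ^3: 0  0  0  0
  Δ^4: 0  0  0
  Δ^5: 0  0
  Δ^6: 0
The second differences are constant (-8) and nonzero, while all higher differences vanish, so the minimal degree is 2.

2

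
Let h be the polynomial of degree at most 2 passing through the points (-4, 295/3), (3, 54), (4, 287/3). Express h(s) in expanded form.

h(s) = 6s^2 - (1/3)s + 1

Write h(s) = as^2 + bs + c. Substituting each data point gives a linear system:
  16a - 4b + c = 295/3
  9a + 3b + c = 54
  16a + 4b + c = 287/3
Solving the system yields a = 6, b = -1/3, c = 1.
So h(s) = 6s^2 - (1/3)s + 1.
Check: h(3) = 54. ✓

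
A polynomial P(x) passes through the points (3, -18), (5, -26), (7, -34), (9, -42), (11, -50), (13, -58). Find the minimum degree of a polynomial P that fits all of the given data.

1

Forward differences of the values at x = 3, 5, 7, 9, 11, 13:
  P  : -18  -26  -34  -42  -50  -58
  Δ  : -8  -8  -8  -8  -8
  Δ^2: 0  0  0  0
  Δ^3: 0  0  0
  Δ^4: 0  0
  Δ^5: 0
The first differences are constant (-8) and nonzero, while all higher differences vanish, so the minimal degree is 1.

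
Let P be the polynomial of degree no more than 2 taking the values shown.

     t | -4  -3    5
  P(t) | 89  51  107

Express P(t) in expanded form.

Using the Lagrange interpolation formula with nodes -4, -3, 5:
  L_0(t) = (t + 3)(t - 5) / 9
  L_1(t) = (t + 4)(t - 5) / -8
  L_2(t) = (t + 4)(t + 3) / 72
Then P(t) = 89·L_0(t) + 51·L_1(t) + 107·L_2(t).
Expanding and collecting terms gives P(t) = 5t² - 3t - 3.
Check: P(-3) = 51. ✓

P(t) = 5t^2 - 3t - 3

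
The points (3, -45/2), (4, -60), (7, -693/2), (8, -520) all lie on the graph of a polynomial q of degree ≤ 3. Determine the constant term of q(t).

Write q(t) = at^3 + bt^2 + ct + d. Substituting each data point gives a linear system:
  27a + 9b + 3c + d = -45/2
  64a + 16b + 4c + d = -60
  343a + 49b + 7c + d = -693/2
  512a + 64b + 8c + d = -520
Solving the system yields a = -1, b = -1/2, c = 3, d = 0.
So q(t) = -t^3 - (1/2)t^2 + 3t.
The constant term is 0.

0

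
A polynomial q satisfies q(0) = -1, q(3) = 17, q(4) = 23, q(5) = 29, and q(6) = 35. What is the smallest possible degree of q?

Divided differences on the nodes 0, 3, 4, 5, 6:
  order 0: -1  17  23  29  35
  order 1: 6  6  6  6
  order 2: 0  0  0
  order 3: 0  0
  order 4: 0
The order-1 divided differences are all 6 (nonzero) and every higher order vanishes, so the data lies on a polynomial of degree exactly 1.

1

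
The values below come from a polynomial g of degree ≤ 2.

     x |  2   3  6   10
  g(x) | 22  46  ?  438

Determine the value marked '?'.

The 3 known points determine the degree-2 polynomial uniquely.
Write g(x) = ax^2 + bx + c. Substituting each data point gives a linear system:
  4a + 2b + c = 22
  9a + 3b + c = 46
  100a + 10b + c = 438
Solving the system yields a = 4, b = 4, c = -2.
So g(x) = 4x² + 4x - 2.
Then g(6) = 166.

166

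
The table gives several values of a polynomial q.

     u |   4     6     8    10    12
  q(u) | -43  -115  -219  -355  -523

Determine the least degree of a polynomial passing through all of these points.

Forward differences of the values at u = 4, 6, 8, 10, 12:
  q  : -43  -115  -219  -355  -523
  Δ  : -72  -104  -136  -168
  Δ^2: -32  -32  -32
  Δ^3: 0  0
  Δ^4: 0
The second differences are constant (-32) and nonzero, while all higher differences vanish, so the minimal degree is 2.

2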